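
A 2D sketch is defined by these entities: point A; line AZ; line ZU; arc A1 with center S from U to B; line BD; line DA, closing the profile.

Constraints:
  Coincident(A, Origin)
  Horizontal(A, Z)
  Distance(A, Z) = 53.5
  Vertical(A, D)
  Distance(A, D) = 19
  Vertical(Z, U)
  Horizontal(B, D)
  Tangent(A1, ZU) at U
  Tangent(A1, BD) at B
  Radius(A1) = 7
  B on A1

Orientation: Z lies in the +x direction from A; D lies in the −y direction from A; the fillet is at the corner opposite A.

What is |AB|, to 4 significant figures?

50.23

A is at the origin; AZ is horizontal with |AZ| = 53.5 and Z on the +x side, so Z = (53.50, 0.000). A and D share the same x with |AD| = 19.0 and D on the −y side, so D = (0.000, -19.00). The virtual corner opposite A is at (53.50, -19.00). A1 meets ZU tangentially, so SU is at right angles to ZU and the tangent condition forces SB to be normal to BD, with radius 7.0, so the center S sits 7.0 in from both sides at S = (46.50, -12.00). That places the tangent points at U = (53.50, -12.00) on ZU and B = (46.50, -19.00) on BD. Then |AB| = |B − A| = 50.23.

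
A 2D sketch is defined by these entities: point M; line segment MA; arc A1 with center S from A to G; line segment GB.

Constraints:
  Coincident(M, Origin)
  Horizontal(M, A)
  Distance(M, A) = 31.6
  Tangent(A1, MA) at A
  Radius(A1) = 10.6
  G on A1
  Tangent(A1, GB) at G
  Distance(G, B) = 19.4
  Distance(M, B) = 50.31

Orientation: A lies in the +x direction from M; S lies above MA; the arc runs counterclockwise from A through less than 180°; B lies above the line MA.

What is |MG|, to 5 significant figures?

43.794

M is at the origin; M and A share the same y with |MA| = 31.6 and A on the +x side, so A = (31.600, 0.0000). Since A1 is tangent to MA there, SA ⟂ MA, so S = A + (0, 10.6) = (31.600, 10.600). Since SG ⟂ GB (tangency), |SB| = √(10.6² + 19.4²) = 22.107 regardless of where G sits on A1. So B lies on both circle(M, 50.31) and circle(S, 22.107); the above-MA intersection is B = (39.399, 31.285). G is the foot of the tangent from B: G = (42.097, 12.074).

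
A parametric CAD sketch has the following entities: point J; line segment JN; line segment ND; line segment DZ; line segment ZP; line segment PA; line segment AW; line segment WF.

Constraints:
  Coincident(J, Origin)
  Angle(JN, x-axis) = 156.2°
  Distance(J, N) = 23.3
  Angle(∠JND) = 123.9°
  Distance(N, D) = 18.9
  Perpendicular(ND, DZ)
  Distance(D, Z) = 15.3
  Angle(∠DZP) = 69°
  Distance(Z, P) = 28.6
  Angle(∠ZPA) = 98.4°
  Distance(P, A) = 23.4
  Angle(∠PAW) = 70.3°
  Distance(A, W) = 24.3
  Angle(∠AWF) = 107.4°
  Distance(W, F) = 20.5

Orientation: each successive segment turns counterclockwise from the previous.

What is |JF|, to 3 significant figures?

25.9

J is at the origin; JN runs at 156.2° with length 23.3, so N = (-21.3, 9.40). ∠JND = 123.9° gives ND at -148° from the x-axis; with |ND| = 18.9, D = (-37.3, -0.697). The perpendicularity gives DZ at right angles to ND, so DZ runs at -57.7°; with |DZ| = 15.3, Z = (-29.1, -13.6). ∠DZP = 69.0° gives ZP at 53.3° from the x-axis; with |ZP| = 28.6, P = (-12.0, 9.30). ∠ZPA = 98.4° gives PA at 135° from the x-axis; with |PA| = 23.4, A = (-28.5, 25.9). ∠PAW = 70.3° gives AW at -115° from the x-axis; with |AW| = 24.3, W = (-39.0, 3.93). ∠AWF = 107.4° gives WF at -42.8° from the x-axis; with |WF| = 20.5, F = (-23.9, -10.0). Then |JF| = |F − J| = 25.9.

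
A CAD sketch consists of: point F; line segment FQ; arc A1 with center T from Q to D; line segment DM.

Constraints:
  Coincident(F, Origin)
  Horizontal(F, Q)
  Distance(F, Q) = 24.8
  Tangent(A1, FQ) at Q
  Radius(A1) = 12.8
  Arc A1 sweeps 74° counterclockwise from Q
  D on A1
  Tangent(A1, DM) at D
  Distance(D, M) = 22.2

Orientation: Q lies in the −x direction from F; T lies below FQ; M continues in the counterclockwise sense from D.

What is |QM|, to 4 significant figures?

35.73

F is at the origin; F and Q share the same y with |FQ| = 24.8 and Q on the −x side, so Q = (-24.80, 0.000). A1 meets FQ tangentially, so TQ is at right angles to FQ, so T = Q + (0, -12.8) = (-24.80, -12.80). On A1, Q sits at bearing 90° from T; a 74° counterclockwise sweep puts D at bearing 164°, so D = T + 12.8·(cos 164°, sin 164°) = (-37.10, -9.272). Since A1 is tangent to DM there, TD ⟂ DM, so DM runs along (−sin 164°, cos 164°); with |DM| = 22.2, M = (-43.22, -30.61). Then |QM| = |M − Q| = 35.73.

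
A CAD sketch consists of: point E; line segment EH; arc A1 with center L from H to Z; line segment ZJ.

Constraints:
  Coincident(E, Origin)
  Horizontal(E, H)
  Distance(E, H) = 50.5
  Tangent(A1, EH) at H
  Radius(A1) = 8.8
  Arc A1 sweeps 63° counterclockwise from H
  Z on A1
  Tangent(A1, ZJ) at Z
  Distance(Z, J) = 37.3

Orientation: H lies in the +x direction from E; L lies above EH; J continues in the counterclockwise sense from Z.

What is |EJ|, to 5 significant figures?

84.340

E is at the origin; E and H share the same y with |EH| = 50.5 and H on the +x side, so H = (50.500, 0.0000). A1 meets EH tangentially, so LH is at right angles to EH, so L = H + (0, 8.8) = (50.500, 8.8000). On A1, H sits at bearing -90° from L; a 63° counterclockwise sweep puts Z at bearing -27°, so Z = L + 8.8·(cos -27°, sin -27°) = (58.341, 4.8049). The tangent condition forces LZ to be normal to ZJ, so ZJ runs along (−sin -27°, cos -27°); with |ZJ| = 37.3, J = (75.275, 38.039). Then |EJ| = |J − E| = 84.340.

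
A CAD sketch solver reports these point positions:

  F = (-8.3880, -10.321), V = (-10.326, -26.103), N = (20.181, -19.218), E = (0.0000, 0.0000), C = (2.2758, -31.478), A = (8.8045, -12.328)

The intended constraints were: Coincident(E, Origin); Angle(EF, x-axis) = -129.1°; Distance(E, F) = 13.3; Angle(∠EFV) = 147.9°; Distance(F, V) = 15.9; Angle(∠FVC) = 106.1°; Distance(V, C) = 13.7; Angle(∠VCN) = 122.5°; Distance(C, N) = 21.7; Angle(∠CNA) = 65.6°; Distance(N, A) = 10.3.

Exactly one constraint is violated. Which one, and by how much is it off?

Distance(N, A) = 10.3 — off by 3.00.

E = (0.00, 0.00) ✓; EF at -129.1° ✓; |EF| = 13.30 ✓; ∠EFV = 147.9° ✓; |FV| = 15.90 ✓; ∠FVC = 106.1° ✓; |VC| = 13.70 ✓; ∠VCN = 122.5° ✓; |CN| = 21.70 ✓; ∠CNA = 65.60° ✓; |NA| = 13.30 ✗.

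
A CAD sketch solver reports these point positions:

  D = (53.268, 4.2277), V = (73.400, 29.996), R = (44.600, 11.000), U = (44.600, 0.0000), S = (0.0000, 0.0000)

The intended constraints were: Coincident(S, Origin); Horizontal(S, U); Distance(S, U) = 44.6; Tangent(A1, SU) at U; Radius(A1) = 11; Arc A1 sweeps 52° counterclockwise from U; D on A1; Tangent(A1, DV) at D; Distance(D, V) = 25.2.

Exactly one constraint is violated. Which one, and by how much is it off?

Distance(D, V) = 25.2 — off by 7.50.

S = (0.00, 0.00) ✓; S.y = 0.00, U.y = 0.00 ✓; |SU| = 44.60 ✓; ∠(RU, US) = 90.00° ✓; |RU| = 11.00 ✓; bearing(R→D) − bearing(R→U) = 52.00° ✓; |RD| = 11.00 ✓; ∠(RD, DV) = 90.00° ✓; |DV| = 32.70 ✗.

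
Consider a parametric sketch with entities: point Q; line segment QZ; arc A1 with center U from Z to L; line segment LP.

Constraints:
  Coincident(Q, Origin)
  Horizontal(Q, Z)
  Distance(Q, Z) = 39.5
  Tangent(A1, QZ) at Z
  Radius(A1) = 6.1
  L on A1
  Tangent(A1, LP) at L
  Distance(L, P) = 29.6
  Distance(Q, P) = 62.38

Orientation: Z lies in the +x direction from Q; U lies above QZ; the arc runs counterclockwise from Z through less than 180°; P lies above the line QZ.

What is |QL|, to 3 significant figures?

45.6

Checks: |UL| = 6.100 ✓; ∠(UL, LP) = 90.00° ✓; |LP| = 29.60 ✓; |QP| = 62.38 ✓.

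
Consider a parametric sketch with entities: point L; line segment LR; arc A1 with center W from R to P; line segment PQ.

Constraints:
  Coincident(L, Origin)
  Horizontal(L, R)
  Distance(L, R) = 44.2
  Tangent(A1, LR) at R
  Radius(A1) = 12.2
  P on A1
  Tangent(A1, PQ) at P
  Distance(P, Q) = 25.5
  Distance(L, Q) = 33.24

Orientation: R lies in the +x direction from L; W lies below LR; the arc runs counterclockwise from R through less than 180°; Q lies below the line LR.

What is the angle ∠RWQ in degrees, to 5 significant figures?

120.70°

L is at the origin; LR is horizontal with |LR| = 44.2 and R on the +x side, so R = (44.200, 0.0000). The tangent condition forces WR to be normal to LR, so W = R + (0, -12.2) = (44.200, -12.200). Since WP ⟂ PQ (tangency), |WQ| = √(12.2² + 25.5²) = 28.268 regardless of where P sits on A1. So Q lies on both circle(L, 33.24) and circle(W, 28.268); the below-LR intersection is Q = (19.893, -26.630). P is the foot of the tangent from Q: P = (34.054, -5.4245).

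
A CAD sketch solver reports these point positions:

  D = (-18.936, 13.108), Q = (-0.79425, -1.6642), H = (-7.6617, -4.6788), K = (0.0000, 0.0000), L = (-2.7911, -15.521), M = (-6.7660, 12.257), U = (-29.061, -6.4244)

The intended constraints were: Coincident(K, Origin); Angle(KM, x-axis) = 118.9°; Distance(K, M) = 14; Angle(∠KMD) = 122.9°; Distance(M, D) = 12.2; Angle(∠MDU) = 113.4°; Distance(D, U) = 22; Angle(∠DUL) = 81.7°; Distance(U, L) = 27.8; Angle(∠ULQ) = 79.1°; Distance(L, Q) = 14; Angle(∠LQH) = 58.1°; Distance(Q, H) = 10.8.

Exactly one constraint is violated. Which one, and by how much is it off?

Distance(Q, H) = 10.8 — off by 3.30.

K = (0.00, 0.00) ✓; KM at 118.9° ✓; |KM| = 14.00 ✓; ∠KMD = 122.9° ✓; |MD| = 12.20 ✓; ∠MDU = 113.4° ✓; |DU| = 22.00 ✓; ∠DUL = 81.70° ✓; |UL| = 27.80 ✓; ∠ULQ = 79.10° ✓; |LQ| = 14.00 ✓; ∠LQH = 58.10° ✓; |QH| = 7.500 ✗.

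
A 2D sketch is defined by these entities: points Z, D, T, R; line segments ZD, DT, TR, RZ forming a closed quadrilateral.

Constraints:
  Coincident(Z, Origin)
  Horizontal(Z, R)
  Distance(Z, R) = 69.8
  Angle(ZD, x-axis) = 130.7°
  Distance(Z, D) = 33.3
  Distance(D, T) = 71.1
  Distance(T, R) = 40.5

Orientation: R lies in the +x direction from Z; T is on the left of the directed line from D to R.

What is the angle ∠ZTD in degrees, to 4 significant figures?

27.80°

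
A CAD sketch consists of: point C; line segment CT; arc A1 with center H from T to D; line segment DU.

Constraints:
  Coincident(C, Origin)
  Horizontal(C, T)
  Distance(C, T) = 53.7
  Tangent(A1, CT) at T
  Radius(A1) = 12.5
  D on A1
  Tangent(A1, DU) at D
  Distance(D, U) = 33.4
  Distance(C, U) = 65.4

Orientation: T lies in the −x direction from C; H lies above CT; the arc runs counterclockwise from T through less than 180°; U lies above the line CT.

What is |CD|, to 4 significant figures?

43.60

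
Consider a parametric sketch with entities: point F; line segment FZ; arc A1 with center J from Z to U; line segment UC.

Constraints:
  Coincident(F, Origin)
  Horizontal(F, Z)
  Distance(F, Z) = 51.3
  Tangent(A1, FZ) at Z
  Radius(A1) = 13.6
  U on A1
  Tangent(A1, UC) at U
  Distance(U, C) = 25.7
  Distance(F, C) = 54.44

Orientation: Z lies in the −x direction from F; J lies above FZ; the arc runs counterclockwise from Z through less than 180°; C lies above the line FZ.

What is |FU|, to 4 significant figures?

40.07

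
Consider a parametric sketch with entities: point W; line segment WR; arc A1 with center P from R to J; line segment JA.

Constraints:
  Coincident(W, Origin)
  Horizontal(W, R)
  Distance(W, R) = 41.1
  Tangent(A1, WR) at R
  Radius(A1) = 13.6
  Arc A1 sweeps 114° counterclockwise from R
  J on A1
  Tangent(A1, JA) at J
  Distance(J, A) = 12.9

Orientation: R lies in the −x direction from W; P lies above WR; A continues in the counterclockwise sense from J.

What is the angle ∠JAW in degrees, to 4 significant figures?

23.65°

W is at the origin; W and R share the same y with |WR| = 41.1 and R on the −x side, so R = (-41.10, 0.000). Tangency of A1 to WR means the radius PR is perpendicular to WR, so P = R + (0, 13.6) = (-41.10, 13.60). On A1, R sits at bearing -90° from P; a 114° counterclockwise sweep puts J at bearing 24°, so J = P + 13.6·(cos 24°, sin 24°) = (-28.68, 19.13). The tangent condition forces PJ to be normal to JA, so JA runs along (−sin 24°, cos 24°); with |JA| = 12.9, A = (-33.92, 30.92). Then cos ∠JAW = AJ·AW / (|AJ||AW|), giving 23.65°.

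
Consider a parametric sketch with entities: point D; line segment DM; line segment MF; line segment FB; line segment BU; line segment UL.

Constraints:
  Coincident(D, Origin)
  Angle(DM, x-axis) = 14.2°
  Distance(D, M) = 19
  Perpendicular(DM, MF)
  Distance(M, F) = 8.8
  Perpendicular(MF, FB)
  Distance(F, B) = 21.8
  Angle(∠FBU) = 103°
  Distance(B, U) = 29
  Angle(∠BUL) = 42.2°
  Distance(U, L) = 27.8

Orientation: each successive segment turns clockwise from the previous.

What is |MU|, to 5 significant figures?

34.363

D is at the origin; DM runs at 14.2° with length 19.0, so M = (18.419, 4.6608). The perpendicularity gives MF at right angles to DM, so MF runs at -75.800°; with |MF| = 8.8, F = (20.578, -3.8703). The perpendicularity gives FB at right angles to MF, so FB runs at -165.80°; with |FB| = 21.8, B = (-0.55574, -9.2180). ∠FBU = 103.0° gives BU at 117.20° from the x-axis; with |BU| = 29.0, U = (-13.812, 16.575). Then |MU| = |U − M| = 34.363.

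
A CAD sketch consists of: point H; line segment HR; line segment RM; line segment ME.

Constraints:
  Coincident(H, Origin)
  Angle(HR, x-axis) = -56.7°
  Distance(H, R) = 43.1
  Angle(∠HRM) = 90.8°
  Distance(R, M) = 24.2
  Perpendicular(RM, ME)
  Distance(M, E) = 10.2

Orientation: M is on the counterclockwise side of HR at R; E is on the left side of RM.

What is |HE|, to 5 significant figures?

41.198

H is at the origin; HR runs at -56.7° with length 43.1, so R = 43.1·(cos -56.7°, sin -56.7°) = (23.663, -36.023). ∠HRM = 90.8°, so RM runs at -56.7° + (180° − 90.8°) = 32.500° from the x-axis; with |RM| = 24.2, M = R + 24.2·(cos 32.500°, sin 32.500°) = (44.073, -23.021). RM ⟂ ME; with |ME| = 10.2 on the left of RM, E = M + 10.2·(-0.53730, 0.84339) = (38.593, -14.418). Then |HE| = |E − H| = 41.198.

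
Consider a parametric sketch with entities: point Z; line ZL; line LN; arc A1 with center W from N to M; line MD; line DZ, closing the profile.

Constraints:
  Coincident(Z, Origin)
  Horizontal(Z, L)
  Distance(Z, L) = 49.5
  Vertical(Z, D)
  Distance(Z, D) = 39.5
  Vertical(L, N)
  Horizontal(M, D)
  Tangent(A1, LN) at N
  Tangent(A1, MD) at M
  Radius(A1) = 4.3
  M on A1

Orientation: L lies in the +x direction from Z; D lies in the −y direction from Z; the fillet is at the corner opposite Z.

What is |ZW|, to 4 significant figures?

57.29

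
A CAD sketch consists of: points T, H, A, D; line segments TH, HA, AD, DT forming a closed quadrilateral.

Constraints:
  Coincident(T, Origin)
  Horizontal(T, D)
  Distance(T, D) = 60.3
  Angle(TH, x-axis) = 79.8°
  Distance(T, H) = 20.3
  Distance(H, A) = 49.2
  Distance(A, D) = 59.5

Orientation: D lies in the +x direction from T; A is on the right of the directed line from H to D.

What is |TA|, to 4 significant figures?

30.17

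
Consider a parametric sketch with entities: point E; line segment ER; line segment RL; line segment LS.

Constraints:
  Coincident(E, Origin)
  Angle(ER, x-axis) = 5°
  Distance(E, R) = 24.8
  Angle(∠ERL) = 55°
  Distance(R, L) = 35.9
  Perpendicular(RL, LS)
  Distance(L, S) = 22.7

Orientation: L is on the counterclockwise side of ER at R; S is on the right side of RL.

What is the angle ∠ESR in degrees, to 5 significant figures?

30.951°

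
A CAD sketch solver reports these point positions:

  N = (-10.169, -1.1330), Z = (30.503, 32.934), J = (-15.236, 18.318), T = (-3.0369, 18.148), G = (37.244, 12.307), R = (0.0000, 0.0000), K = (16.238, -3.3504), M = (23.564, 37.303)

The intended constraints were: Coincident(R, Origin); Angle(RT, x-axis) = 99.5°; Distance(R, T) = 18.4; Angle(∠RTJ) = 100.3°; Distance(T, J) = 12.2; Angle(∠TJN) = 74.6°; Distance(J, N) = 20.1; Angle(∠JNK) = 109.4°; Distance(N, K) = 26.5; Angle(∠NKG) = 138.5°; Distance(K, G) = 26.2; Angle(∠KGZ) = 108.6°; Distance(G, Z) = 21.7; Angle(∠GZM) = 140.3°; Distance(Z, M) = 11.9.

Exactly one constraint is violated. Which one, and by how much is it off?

Distance(Z, M) = 11.9 — off by 3.70.

R = (0.00, 0.00) ✓; RT at 99.50° ✓; |RT| = 18.40 ✓; ∠RTJ = 100.3° ✓; |TJ| = 12.20 ✓; ∠TJN = 74.60° ✓; |JN| = 20.10 ✓; ∠JNK = 109.4° ✓; |NK| = 26.50 ✓; ∠NKG = 138.5° ✓; |KG| = 26.20 ✓; ∠KGZ = 108.6° ✓; |GZ| = 21.70 ✓; ∠GZM = 140.3° ✓; |ZM| = 8.200 ✗.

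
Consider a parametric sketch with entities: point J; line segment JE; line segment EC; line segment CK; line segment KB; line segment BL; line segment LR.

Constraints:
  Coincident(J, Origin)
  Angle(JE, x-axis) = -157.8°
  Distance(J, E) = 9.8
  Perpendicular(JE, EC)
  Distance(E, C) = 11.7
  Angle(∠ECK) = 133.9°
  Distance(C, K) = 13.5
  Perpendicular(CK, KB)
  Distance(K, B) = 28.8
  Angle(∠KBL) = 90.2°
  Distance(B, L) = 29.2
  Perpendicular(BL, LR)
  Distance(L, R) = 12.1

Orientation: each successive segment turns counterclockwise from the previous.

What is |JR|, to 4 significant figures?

14.77

∠KBL = 90.2° gives BL at 158.1° from the x-axis; with |BL| = 29.2, L = (-8.554, 18.12). BL ⟂ LR, so LR runs at -111.9°; with |LR| = 12.1, R = (-13.07, 6.896). Then |JR| = |R − J| = 14.77.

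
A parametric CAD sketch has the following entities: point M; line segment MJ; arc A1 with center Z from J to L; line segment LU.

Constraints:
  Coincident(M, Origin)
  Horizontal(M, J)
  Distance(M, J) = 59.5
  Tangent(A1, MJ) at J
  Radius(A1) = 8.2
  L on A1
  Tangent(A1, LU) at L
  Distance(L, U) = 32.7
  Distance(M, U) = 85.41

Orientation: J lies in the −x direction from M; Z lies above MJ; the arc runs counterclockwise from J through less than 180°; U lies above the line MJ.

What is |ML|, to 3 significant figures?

55.5

M is at the origin; MJ is horizontal with |MJ| = 59.5 and J on the −x side, so J = (-59.5, 0.00). Tangency of A1 to MJ means the radius ZJ is perpendicular to MJ, so Z = J + (0, 8.2) = (-59.5, 8.20). Since ZL ⟂ LU (tangency), |ZU| = √(8.2² + 32.7²) = 33.7 regardless of where L sits on A1. So U lies on both circle(M, 85.41) and circle(Z, 33.7); the above-MJ intersection is U = (-77.0, 37.0). L is the foot of the tangent from U: L = (-53.7, 14.0).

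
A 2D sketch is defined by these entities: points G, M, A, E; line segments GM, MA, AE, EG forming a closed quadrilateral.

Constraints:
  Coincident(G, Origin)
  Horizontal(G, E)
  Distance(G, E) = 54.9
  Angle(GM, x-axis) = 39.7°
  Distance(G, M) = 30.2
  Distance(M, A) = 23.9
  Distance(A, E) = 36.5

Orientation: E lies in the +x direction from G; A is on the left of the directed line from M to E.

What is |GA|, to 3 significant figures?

54.1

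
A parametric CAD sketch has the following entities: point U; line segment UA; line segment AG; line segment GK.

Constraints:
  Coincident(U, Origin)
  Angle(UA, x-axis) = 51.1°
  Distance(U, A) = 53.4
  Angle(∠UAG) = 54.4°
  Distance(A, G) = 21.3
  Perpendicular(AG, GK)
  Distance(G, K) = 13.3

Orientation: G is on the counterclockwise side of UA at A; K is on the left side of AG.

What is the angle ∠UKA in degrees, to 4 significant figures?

140.0°

U is at the origin; UA runs at 51.1° with length 53.4, so A = 53.4·(cos 51.1°, sin 51.1°) = (33.53, 41.56). ∠UAG = 54.4°, so AG runs at 51.1° + (180° − 54.4°) = 176.7° from the x-axis; with |AG| = 21.3, G = A + 21.3·(cos 176.7°, sin 176.7°) = (12.27, 42.78). AG ⟂ GK; with |GK| = 13.3 on the left of AG, K = G + 13.3·(-0.05756, -0.9983) = (11.50, 29.51). Then cos ∠UKA = KU·KA / (|KU||KA|), giving 140.0°.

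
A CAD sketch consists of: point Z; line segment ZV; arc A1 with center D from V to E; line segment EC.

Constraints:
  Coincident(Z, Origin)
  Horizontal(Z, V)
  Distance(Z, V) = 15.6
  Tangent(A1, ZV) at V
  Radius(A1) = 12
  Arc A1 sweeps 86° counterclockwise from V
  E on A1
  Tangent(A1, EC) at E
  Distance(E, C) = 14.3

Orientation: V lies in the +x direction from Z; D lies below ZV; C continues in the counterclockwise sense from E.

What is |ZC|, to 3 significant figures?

25.6

Z is at the origin; ZV is horizontal with |ZV| = 15.6 and V on the +x side, so V = (15.6, 0.00). A1 meets ZV tangentially, so DV is at right angles to ZV, so D = V + (0, -12) = (15.6, -12.0). On A1, V sits at bearing 90° from D; an 86° counterclockwise sweep puts E at bearing 176°, so E = D + 12.0·(cos 176°, sin 176°) = (3.63, -11.2). A1 meets EC tangentially, so DE is at right angles to EC, so EC runs along (−sin 176°, cos 176°); with |EC| = 14.3, C = (2.63, -25.4). Then |ZC| = |C − Z| = 25.6.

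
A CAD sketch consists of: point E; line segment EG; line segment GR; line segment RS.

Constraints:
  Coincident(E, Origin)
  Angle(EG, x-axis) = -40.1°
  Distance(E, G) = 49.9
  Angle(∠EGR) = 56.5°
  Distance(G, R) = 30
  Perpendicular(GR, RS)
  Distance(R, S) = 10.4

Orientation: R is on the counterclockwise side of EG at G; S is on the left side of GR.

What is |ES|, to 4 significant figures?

31.31

E is at the origin; EG runs at -40.1° with length 49.9, so G = 49.9·(cos -40.1°, sin -40.1°) = (38.17, -32.14). ∠EGR = 56.5°, so GR runs at -40.1° + (180° − 56.5°) = 83.40° from the x-axis; with |GR| = 30.0, R = G + 30.0·(cos 83.40°, sin 83.40°) = (41.62, -2.341). GR is perpendicular to RS; with |RS| = 10.4 on the left of GR, S = R + 10.4·(-0.9934, 0.1149) = (31.29, -1.145). Then |ES| = |S − E| = 31.31.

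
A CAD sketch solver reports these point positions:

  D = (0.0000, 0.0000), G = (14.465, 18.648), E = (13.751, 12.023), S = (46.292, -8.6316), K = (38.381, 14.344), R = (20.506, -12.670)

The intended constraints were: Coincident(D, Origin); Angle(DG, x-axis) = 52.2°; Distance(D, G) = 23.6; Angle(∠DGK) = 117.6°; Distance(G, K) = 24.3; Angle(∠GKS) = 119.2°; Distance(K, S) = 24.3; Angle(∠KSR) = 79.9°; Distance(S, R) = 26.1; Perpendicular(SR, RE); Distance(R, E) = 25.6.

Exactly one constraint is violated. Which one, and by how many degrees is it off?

Perpendicular(SR, RE) — off by 6.40°.

D = (0.00, 0.00) ✓; DG at 52.20° ✓; |DG| = 23.60 ✓; ∠DGK = 117.6° ✓; |GK| = 24.30 ✓; ∠GKS = 119.2° ✓; |KS| = 24.30 ✓; ∠KSR = 79.90° ✓; |SR| = 26.10 ✓; ∠(SR, RE) = 83.60° ✗; |RE| = 25.60 ✓.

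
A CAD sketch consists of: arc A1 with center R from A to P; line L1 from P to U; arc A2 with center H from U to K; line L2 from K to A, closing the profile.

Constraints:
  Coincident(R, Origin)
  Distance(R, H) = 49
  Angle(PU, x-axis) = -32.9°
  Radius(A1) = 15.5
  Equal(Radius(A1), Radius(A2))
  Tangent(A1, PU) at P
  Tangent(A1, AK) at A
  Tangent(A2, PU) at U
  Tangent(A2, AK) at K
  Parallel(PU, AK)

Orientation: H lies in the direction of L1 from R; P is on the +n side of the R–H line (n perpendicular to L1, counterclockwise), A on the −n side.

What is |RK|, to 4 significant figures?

51.39

The slot axis is L1's direction at -32.9°, so u = (cos -32.9°, sin -32.9°) = (0.8396, -0.5432) and n = (−sin -32.9°, cos -32.9°) = (0.5432, 0.8396). R is at the origin and H lies 49.0 along u from R, so H = 49.0·u = (41.14, -26.62). Tangency of A1 to both parallel lines with radius 15.5 puts P and A at R ± 15.5·n: P = (8.419, 13.01), A = (-8.419, -13.01). Equal radii place U and K the same way about H: U = H + 15.5·n = (49.56, -13.60), K = H − 15.5·n = (32.72, -39.63). Then |RK| = |K − R| = 51.39.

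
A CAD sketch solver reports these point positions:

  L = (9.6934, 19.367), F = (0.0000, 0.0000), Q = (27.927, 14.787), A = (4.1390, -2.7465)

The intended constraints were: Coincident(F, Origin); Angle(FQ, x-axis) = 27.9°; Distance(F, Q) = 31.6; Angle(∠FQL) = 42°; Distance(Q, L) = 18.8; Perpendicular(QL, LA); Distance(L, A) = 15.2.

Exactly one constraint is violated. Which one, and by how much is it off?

Distance(L, A) = 15.2 — off by 7.60.

F = (0.00, 0.00) ✓; FQ at 27.90° ✓; |FQ| = 31.60 ✓; ∠FQL = 42.00° ✓; |QL| = 18.80 ✓; ∠(QL, LA) = 90.00° ✓; |LA| = 22.80 ✗.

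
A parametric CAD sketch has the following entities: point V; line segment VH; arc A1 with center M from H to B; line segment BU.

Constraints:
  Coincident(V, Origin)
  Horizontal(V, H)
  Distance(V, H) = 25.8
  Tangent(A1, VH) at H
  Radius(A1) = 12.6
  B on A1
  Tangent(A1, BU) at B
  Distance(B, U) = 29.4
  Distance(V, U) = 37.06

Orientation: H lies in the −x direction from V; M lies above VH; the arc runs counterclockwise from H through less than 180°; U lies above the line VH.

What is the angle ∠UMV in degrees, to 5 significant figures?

75.043°

V is at the origin; VH is horizontal with |VH| = 25.8 and H on the −x side, so H = (-25.800, 0.0000). Tangency of A1 to VH means the radius MH is perpendicular to VH, so M = H + (0, 12.6) = (-25.800, 12.600). Since MB ⟂ BU (tangency), |MU| = √(12.6² + 29.4²) = 31.986 regardless of where B sits on A1. So U lies on both circle(V, 37.06) and circle(M, 31.986); the above-VH intersection is U = (-4.8207, 36.745). B is the foot of the tangent from U: B = (-13.802, 8.7507).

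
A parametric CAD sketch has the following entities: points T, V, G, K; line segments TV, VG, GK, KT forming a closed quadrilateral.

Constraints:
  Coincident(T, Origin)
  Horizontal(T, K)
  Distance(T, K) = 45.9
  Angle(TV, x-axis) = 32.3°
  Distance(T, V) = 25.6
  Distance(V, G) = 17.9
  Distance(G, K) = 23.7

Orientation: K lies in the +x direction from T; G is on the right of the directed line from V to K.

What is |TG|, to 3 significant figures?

23.0

Checks: |VG| = 17.90 ✓; |GK| = 23.70 ✓.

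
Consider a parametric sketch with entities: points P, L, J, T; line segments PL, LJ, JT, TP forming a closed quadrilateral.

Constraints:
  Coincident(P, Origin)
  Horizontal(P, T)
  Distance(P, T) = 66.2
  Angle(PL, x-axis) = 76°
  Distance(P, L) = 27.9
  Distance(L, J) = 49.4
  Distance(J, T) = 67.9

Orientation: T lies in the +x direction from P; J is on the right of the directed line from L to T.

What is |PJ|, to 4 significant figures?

22.19

P is at the origin; PT is horizontal with |PT| = 66.2 and T in +x, so T = (66.2, 0). PL runs at 76.0° with |PL| = 27.9, so L = (6.750, 27.07). J is determined by |LJ| = 49.4 and |JT| = 67.9 together: it lies at the intersection of circle(L, 49.4) and circle(T, 67.9). With |LT| = 65.32, the foot of the radical line on LT is 16.05 from L and the perpendicular offset is √(49.4² − 16.05²) = 46.72. Taking the right-of-LT solution: J = (1.997, -22.10).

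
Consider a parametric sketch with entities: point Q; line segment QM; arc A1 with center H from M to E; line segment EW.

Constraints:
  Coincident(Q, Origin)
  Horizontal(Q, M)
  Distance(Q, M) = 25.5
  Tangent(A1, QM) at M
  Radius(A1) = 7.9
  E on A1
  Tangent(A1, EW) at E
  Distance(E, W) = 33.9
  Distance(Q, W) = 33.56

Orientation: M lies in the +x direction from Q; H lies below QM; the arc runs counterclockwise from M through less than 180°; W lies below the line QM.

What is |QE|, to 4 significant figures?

19.05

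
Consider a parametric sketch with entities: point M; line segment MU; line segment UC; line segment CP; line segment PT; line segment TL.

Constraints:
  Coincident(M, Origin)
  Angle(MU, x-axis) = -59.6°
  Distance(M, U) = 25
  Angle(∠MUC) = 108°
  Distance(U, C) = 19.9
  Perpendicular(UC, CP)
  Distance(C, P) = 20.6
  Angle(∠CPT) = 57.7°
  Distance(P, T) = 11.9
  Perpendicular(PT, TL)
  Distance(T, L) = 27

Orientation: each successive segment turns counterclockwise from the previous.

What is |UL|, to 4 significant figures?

25.74

∠CPT = 57.7° gives PT at -135.3° from the x-axis; with |PT| = 11.9, T = (19.20, -5.541). PT ⟂ TL, so TL runs at -45.30°; with |TL| = 27.0, L = (38.20, -24.73). Then |UL| = |L − U| = 25.74.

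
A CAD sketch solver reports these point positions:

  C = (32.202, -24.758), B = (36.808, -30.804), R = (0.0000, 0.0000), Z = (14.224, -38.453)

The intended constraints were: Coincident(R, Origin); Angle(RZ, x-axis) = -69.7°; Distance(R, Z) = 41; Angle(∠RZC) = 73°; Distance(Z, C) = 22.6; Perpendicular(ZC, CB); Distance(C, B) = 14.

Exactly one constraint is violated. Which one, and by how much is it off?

Distance(C, B) = 14 — off by 6.40.

R = (0.00, 0.00) ✓; RZ at -69.70° ✓; |RZ| = 41.00 ✓; ∠RZC = 73.00° ✓; |ZC| = 22.60 ✓; ∠(ZC, CB) = 90.00° ✓; |CB| = 7.601 ✗.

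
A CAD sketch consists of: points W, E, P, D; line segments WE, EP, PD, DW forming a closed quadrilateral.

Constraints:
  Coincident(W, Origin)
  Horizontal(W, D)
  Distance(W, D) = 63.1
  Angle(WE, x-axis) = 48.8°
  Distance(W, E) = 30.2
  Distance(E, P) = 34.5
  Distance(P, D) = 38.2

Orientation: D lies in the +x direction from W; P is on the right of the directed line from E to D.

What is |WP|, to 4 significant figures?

28.79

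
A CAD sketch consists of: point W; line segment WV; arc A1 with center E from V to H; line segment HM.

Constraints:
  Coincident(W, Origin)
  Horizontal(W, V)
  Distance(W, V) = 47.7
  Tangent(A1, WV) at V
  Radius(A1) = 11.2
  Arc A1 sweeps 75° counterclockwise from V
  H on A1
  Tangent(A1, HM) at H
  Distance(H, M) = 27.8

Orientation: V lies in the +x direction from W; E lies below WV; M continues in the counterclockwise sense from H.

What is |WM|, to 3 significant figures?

46.0

W is at the origin; W and V share the same y with |WV| = 47.7 and V on the +x side, so V = (47.7, 0.00). The tangent condition forces EV to be normal to WV, so E = V + (0, -11.2) = (47.7, -11.2). On A1, V sits at bearing 90° from E; a 75° counterclockwise sweep puts H at bearing 165°, so H = E + 11.2·(cos 165°, sin 165°) = (36.9, -8.30). The tangent condition forces EH to be normal to HM, so HM runs along (−sin 165°, cos 165°); with |HM| = 27.8, M = (29.7, -35.2). Then |WM| = |M − W| = 46.0.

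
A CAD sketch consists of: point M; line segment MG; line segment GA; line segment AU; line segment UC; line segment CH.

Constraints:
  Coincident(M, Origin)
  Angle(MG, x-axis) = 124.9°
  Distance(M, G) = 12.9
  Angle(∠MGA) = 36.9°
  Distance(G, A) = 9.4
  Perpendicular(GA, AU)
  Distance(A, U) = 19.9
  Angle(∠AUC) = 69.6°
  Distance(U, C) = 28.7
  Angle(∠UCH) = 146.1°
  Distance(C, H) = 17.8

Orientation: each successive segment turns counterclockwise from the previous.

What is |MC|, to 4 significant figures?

27.90

GA is perpendicular to AU, so AU runs at -2.000°; with |AU| = 19.9, U = (12.18, 0.4912). ∠AUC = 69.6° gives UC at 108.4° from the x-axis; with |UC| = 28.7, C = (3.120, 27.72). Then |MC| = |C − M| = 27.90.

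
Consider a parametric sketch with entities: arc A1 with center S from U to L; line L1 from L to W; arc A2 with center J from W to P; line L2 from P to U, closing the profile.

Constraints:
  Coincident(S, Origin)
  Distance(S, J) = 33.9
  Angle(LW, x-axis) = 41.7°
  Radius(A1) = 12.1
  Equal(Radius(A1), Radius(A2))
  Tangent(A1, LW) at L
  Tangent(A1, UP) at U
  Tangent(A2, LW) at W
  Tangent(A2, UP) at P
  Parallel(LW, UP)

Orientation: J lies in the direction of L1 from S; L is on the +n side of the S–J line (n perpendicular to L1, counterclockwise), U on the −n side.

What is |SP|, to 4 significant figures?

35.99

The slot axis is L1's direction at 41.7°, so u = (cos 41.7°, sin 41.7°) = (0.7466, 0.6652) and n = (−sin 41.7°, cos 41.7°) = (-0.6652, 0.7466). S is at the origin and J lies 33.9 along u from S, so J = 33.9·u = (25.31, 22.55). Tangency of A1 to both parallel lines with radius 12.1 puts L and U at S ± 12.1·n: L = (-8.049, 9.034), U = (8.049, -9.034). Equal radii place W and P the same way about J: W = J + 12.1·n = (17.26, 31.59), P = J − 12.1·n = (33.36, 13.52). Then |SP| = |P − S| = 35.99.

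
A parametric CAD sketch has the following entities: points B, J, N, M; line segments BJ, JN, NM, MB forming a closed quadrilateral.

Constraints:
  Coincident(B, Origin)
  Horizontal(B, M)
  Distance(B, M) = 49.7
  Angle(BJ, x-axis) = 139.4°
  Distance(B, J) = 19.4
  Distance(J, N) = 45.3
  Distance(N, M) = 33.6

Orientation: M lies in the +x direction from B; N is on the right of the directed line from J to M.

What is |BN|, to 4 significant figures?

25.91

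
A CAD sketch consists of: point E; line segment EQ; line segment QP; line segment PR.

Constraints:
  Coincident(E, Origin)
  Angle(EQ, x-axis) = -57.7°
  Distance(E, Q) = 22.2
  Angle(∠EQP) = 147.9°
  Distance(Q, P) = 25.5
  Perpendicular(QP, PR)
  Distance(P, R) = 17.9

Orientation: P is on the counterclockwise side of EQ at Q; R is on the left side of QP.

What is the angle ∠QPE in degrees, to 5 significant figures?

14.910°

E is at the origin; EQ runs at -57.7° with length 22.2, so Q = 22.2·(cos -57.7°, sin -57.7°) = (11.863, -18.765). ∠EQP = 147.9°, so QP runs at -57.7° + (180° − 147.9°) = -25.600° from the x-axis; with |QP| = 25.5, P = Q + 25.5·(cos -25.600°, sin -25.600°) = (34.859, -29.783). Then cos ∠QPE = PQ·PE / (|PQ||PE|), giving 14.910°.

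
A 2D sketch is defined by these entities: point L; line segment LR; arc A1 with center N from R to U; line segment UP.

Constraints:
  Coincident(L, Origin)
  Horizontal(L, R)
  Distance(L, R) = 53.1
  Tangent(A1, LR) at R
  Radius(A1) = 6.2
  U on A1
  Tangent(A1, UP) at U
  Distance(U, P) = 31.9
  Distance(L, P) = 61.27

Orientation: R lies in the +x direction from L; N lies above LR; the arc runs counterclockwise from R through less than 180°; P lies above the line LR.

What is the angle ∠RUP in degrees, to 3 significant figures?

125°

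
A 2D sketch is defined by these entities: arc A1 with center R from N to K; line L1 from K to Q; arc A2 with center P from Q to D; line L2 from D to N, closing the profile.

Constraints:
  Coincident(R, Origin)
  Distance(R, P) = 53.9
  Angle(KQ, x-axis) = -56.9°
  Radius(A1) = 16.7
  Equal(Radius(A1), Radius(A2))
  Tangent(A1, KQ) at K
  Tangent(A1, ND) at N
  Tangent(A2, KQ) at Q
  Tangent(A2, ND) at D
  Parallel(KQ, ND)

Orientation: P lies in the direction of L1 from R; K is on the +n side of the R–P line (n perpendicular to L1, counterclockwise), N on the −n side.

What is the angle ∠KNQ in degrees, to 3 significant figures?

58.2°

The slot axis is L1's direction at -56.9°, so u = (cos -56.9°, sin -56.9°) = (0.546, -0.838) and n = (−sin -56.9°, cos -56.9°) = (0.838, 0.546). R is at the origin and P lies 53.9 along u from R, so P = 53.9·u = (29.4, -45.2). Tangency of A1 to both parallel lines with radius 16.7 puts K and N at R ± 16.7·n: K = (14.0, 9.12), N = (-14.0, -9.12). Equal radii place Q and D the same way about P: Q = P + 16.7·n = (43.4, -36.0), D = P − 16.7·n = (15.4, -54.3). Then cos ∠KNQ = NK·NQ / (|NK||NQ|), giving 58.2°.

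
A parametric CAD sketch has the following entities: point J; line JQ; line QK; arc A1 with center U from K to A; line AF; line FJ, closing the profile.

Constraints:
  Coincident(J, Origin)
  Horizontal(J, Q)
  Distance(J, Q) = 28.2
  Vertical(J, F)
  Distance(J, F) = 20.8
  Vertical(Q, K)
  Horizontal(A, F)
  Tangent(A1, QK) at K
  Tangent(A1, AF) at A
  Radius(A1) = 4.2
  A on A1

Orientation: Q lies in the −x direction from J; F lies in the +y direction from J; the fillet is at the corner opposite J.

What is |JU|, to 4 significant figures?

29.18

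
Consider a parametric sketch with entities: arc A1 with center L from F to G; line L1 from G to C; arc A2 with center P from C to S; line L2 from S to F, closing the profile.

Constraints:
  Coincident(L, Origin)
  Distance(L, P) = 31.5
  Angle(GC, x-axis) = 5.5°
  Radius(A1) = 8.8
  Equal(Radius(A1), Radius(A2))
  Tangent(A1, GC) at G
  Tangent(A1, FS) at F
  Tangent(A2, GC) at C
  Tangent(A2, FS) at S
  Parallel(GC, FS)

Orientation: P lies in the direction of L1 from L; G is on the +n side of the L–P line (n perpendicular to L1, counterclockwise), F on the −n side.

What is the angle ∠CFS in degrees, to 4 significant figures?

29.19°

Tangency of A1 to both parallel lines with radius 8.8 puts G and F at L ± 8.8·n: G = (-0.8434, 8.759), F = (0.8434, -8.759). Equal radii place C and S the same way about P: C = P + 8.8·n = (30.51, 11.78), S = P − 8.8·n = (32.20, -5.740). Then cos ∠CFS = FC·FS / (|FC||FS|), giving 29.19°.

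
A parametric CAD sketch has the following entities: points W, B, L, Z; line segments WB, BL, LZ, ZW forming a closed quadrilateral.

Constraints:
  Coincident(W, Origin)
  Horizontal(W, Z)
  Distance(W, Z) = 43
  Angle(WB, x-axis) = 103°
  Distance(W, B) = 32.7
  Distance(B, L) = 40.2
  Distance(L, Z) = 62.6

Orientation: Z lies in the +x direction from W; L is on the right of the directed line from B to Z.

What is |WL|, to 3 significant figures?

20.3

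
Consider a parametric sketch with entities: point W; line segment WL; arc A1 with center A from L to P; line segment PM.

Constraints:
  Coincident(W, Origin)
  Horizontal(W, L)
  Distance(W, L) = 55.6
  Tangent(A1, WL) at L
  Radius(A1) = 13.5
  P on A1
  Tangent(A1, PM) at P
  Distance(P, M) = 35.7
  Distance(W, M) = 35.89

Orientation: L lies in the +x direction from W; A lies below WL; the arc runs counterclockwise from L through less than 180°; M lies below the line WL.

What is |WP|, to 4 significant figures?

46.22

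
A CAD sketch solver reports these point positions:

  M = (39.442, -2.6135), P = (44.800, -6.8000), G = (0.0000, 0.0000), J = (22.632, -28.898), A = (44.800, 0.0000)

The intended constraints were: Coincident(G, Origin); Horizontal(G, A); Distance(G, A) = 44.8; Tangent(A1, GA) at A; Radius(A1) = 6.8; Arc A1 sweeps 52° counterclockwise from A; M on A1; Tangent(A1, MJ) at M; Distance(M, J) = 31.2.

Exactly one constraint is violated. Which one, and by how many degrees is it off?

Tangent(A1, MJ) at M — off by 5.40°.

G = (0.00, 0.00) ✓; G.y = 0.00, A.y = 0.00 ✓; |GA| = 44.80 ✓; ∠(PA, AG) = 90.00° ✓; |PA| = 6.800 ✓; bearing(P→M) − bearing(P→A) = 52.00° ✓; |PM| = 6.800 ✓; ∠(PM, MJ) = 84.60° ✗; |MJ| = 31.20 ✓.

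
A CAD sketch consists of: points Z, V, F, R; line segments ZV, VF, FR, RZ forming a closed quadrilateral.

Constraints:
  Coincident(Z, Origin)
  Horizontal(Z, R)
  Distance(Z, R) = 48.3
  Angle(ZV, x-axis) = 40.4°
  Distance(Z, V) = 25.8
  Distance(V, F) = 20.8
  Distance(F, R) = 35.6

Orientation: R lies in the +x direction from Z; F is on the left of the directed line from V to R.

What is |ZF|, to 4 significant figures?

46.48

Z is at the origin; Z and R share the same y with |ZR| = 48.3 and R in +x, so R = (48.3, 0). ZV runs at 40.4° with |ZV| = 25.8, so V = (19.65, 16.72). F is determined by |VF| = 20.8 and |FR| = 35.6 together: it lies at the intersection of circle(V, 20.8) and circle(R, 35.6). With |VR| = 33.17, the foot of the radical line on VR is 4.007 from V and the perpendicular offset is √(20.8² − 4.007²) = 20.41. Taking the left-of-VR solution: F = (33.40, 32.33).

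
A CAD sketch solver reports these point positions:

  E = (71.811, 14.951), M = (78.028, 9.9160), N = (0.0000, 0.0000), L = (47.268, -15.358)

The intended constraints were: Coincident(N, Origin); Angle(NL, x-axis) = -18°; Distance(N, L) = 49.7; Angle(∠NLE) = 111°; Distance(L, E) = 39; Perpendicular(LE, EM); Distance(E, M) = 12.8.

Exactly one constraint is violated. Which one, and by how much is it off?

Distance(E, M) = 12.8 — off by 4.80.

N = (0.00, 0.00) ✓; NL at -18.00° ✓; |NL| = 49.70 ✓; ∠NLE = 111.0° ✓; |LE| = 39.00 ✓; ∠(LE, EM) = 90.00° ✓; |EM| = 8.000 ✗.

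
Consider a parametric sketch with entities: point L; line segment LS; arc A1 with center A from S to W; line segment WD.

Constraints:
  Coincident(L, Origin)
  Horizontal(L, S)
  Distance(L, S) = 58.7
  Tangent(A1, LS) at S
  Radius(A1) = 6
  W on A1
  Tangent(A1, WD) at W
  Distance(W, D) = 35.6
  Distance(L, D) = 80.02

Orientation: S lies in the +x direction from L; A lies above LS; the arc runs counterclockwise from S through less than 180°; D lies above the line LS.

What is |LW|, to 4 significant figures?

64.87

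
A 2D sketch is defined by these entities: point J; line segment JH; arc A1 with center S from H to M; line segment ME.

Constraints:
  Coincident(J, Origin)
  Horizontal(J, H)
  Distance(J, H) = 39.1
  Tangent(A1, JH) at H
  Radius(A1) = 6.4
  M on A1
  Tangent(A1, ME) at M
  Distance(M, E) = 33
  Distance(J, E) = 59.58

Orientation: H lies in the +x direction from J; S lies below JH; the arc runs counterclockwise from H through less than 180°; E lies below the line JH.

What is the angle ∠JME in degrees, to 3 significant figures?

125°

Checks: |SM| = 6.400 ✓; ∠(SM, ME) = 90.00° ✓; |ME| = 33.00 ✓; |JE| = 59.58 ✓.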